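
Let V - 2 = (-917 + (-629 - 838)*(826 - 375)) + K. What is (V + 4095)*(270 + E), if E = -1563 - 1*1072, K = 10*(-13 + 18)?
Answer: 1557085255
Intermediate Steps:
K = 50 (K = 10*5 = 50)
E = -2635 (E = -1563 - 1072 = -2635)
V = -662482 (V = 2 + ((-917 + (-629 - 838)*(826 - 375)) + 50) = 2 + ((-917 - 1467*451) + 50) = 2 + ((-917 - 661617) + 50) = 2 + (-662534 + 50) = 2 - 662484 = -662482)
(V + 4095)*(270 + E) = (-662482 + 4095)*(270 - 2635) = -658387*(-2365) = 1557085255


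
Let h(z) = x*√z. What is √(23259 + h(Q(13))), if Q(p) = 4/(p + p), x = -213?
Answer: √(3930771 - 2769*√26)/13 ≈ 152.23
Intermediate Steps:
Q(p) = 2/p (Q(p) = 4/(2*p) = (1/(2*p))*4 = 2/p)
h(z) = -213*√z
√(23259 + h(Q(13))) = √(23259 - 213*√26/13)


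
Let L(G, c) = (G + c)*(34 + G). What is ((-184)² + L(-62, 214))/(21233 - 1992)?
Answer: 29600/19241 ≈ 1.5384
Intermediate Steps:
L(G, c) = (34 + G)*(G + c)
((-184)² + L(-62, 214))/(21233 - 1992) = ((-184)² + ((-62)² + 34*(-62) + 34*214 - 62*214))/(21233 - 1992) = (33856 + (3844 - 2108 + 7276 - 13268))/19241 = (33856 - 4256)*(1/19241) = 29600*(1/19241) = 29600/19241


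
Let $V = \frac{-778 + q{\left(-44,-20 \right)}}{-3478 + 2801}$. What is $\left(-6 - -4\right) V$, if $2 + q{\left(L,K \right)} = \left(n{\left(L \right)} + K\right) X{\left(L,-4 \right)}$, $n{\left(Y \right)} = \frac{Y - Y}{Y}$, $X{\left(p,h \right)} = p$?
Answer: $\frac{200}{677} \approx 0.29542$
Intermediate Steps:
$n{\left(Y \right)} = 0$ ($n{\left(Y \right)} = \frac{0}{Y} = 0$)
$q{\left(L,K \right)} = -2 + K L$ ($q{\left(L,K \right)} = -2 + \left(0 + K\right) L = -2 + K L$)
$V = - \frac{100}{677}$ ($V = \frac{-778 - -878}{-3478 + 2801} = \frac{-778 + \left(-2 + 880\right)}{-677} = \left(-778 + 878\right) \left(- \frac{1}{677}\right) = 100 \left(- \frac{1}{677}\right) = - \frac{100}{677} \approx -0.14771$)
$\left(-6 - -4\right) V = \left(-6 - -4\right) \left(- \frac{100}{677}\right) = \left(-6 + 4\right) \left(- \frac{100}{677}\right) = \left(-2\right) \left(- \frac{100}{677}\right) = \frac{200}{677}$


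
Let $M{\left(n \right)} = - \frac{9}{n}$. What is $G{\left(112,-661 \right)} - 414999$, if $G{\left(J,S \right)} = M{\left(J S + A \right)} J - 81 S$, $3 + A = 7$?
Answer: $- \frac{2229834318}{6169} \approx -3.6146 \cdot 10^{5}$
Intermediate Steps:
$A = 4$ ($A = -3 + 7 = 4$)
$G{\left(J,S \right)} = - 81 S - \frac{9 J}{4 + J S}$ ($G{\left(J,S \right)} = - \frac{9}{J S + 4} J - 81 S = - \frac{9}{4 + J S} J - 81 S = - \frac{9 J}{4 + J S} - 81 S = - 81 S - \frac{9 J}{4 + J S}$)
$G{\left(112,-661 \right)} - 414999 = \frac{9 \left(\left(-1\right) 112 - - 5949 \left(4 + 112 \left(-661\right)\right)\right)}{4 + 112 \left(-661\right)} - 414999 = \frac{9 \left(-112 - - 5949 \left(4 - 74032\right)\right)}{4 - 74032} - 414999 = \frac{9 \left(-112 - \left(-5949\right) \left(-74028\right)\right)}{-74028} - 414999 = 9 \left(- \frac{1}{74028}\right) \left(-112 - 440392572\right) - 414999 = 9 \left(- \frac{1}{74028}\right) \left(-440392684\right) - 414999 = \frac{330294513}{6169} - 414999 = - \frac{2229834318}{6169}$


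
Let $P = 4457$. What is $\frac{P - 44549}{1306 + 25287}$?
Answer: $- \frac{40092}{26593} \approx -1.5076$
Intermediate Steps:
$\frac{P - 44549}{1306 + 25287} = \frac{4457 - 44549}{1306 + 25287} = - \frac{40092}{26593}$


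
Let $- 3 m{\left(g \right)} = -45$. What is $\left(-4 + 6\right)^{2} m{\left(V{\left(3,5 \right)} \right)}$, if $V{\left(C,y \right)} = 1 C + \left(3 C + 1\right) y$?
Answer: $60$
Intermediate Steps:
$V{\left(C,y \right)} = C + y \left(1 + 3 C\right)$ ($V{\left(C,y \right)} = C + \left(1 + 3 C\right) y = C + y \left(1 + 3 C\right)$)
$m{\left(g \right)} = 15$ ($m{\left(g \right)} = \left(- \frac{1}{3}\right) \left(-45\right) = 15$)
$\left(-4 + 6\right)^{2} m{\left(V{\left(3,5 \right)} \right)} = \left(-4 + 6\right)^{2} \cdot 15 = 2^{2} \cdot 15 = 4 \cdot 15 = 60$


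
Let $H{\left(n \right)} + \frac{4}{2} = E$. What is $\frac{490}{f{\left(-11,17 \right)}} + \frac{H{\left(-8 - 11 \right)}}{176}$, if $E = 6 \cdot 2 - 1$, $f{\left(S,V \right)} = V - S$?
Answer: $\frac{3089}{176} \approx 17.551$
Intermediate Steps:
$E = 11$ ($E = 12 - 1 = 11$)
$H{\left(n \right)} = 9$ ($H{\left(n \right)} = -2 + 11 = 9$)
$\frac{490}{f{\left(-11,17 \right)}} + \frac{H{\left(-8 - 11 \right)}}{176} = \frac{490}{17 - -11} + \frac{9}{176} = \frac{490}{17 + 11} + 9 \cdot \frac{1}{176} = \frac{490}{28} + \frac{9}{176} = 490 \cdot \frac{1}{28} + \frac{9}{176} = \frac{35}{2} + \frac{9}{176} = \frac{3089}{176}$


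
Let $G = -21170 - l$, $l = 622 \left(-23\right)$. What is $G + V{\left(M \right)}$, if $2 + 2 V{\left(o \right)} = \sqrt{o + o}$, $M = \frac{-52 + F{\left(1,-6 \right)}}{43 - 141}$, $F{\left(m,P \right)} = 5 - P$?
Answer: $-6865 + \frac{\sqrt{41}}{14} \approx -6864.5$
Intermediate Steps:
$l = -14306$
$G = -6864$ ($G = -21170 - -14306 = -21170 + 14306 = -6864$)
$M = \frac{41}{98}$ ($M = \frac{-52 + \left(5 - -6\right)}{43 - 141} = \frac{-52 + \left(5 + 6\right)}{-98} = \left(-52 + 11\right) \left(- \frac{1}{98}\right) = \left(-41\right) \left(- \frac{1}{98}\right) = \frac{41}{98} \approx 0.41837$)
$V{\left(o \right)} = -1 + \frac{\sqrt{2} \sqrt{o}}{2}$ ($V{\left(o \right)} = -1 + \frac{\sqrt{o + o}}{2} = -1 + \frac{\sqrt{2 o}}{2} = -1 + \frac{\sqrt{2} \sqrt{o}}{2}$)
$G + V{\left(M \right)} = -6864 - \left(1 - \frac{\sqrt{2} \sqrt{\frac{41}{98}}}{2}\right) = -6864 - \left(1 - \frac{\sqrt{2} \frac{\sqrt{82}}{14}}{2}\right) = -6864 - \left(1 - \frac{\sqrt{41}}{14}\right) = -6865 + \frac{\sqrt{41}}{14}$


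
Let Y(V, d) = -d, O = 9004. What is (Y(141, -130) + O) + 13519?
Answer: 22653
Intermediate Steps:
(Y(141, -130) + O) + 13519 = (-1*(-130) + 9004) + 13519 = (130 + 9004) + 13519 = 9134 + 13519 = 22653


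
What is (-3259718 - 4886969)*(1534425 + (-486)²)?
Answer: -14424695082627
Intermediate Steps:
(-3259718 - 4886969)*(1534425 + (-486)²) = -8146687*(1534425 + 236196) = -8146687*1770621 = -14424695082627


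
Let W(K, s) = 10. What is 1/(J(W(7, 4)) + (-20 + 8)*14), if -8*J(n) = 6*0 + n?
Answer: -4/677 ≈ -0.0059084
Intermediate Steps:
J(n) = -n/8 (J(n) = -(6*0 + n)/8 = -(0 + n)/8 = -n/8)
1/(J(W(7, 4)) + (-20 + 8)*14) = 1/(-1/8*10 + (-20 + 8)*14) = 1/(-5/4 - 12*14) = 1/(-5/4 - 168) = 1/(-677/4) = -4/677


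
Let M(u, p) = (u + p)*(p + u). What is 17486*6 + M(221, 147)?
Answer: 240340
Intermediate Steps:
M(u, p) = (p + u)² (M(u, p) = (p + u)*(p + u) = (p + u)²)
17486*6 + M(221, 147) = 17486*6 + (147 + 221)² = 104916 + 368² = 104916 + 135424 = 240340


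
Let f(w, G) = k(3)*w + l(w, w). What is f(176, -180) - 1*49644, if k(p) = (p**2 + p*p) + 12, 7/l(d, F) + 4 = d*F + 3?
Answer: -196310699/4425 ≈ -44364.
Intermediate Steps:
l(d, F) = 7/(-1 + F*d) (l(d, F) = 7/(-4 + (d*F + 3)) = 7/(-4 + (F*d + 3)) = 7/(-4 + (3 + F*d)) = 7/(-1 + F*d))
k(p) = 12 + 2*p**2 (k(p) = (p**2 + p**2) + 12 = 2*p**2 + 12 = 12 + 2*p**2)
f(w, G) = 7/(-1 + w**2) + 30*w (f(w, G) = (12 + 2*3**2)*w + 7/(-1 + w*w) = (12 + 2*9)*w + 7/(-1 + w**2) = (12 + 18)*w + 7/(-1 + w**2) = 30*w + 7/(-1 + w**2) = 7/(-1 + w**2) + 30*w)
f(176, -180) - 1*49644 = (7 + 30*176*(-1 + 176**2))/(-1 + 176**2) - 1*49644 = (7 + 30*176*(-1 + 30976))/(-1 + 30976) - 49644 = (7 + 30*176*30975)/30975 - 49644 = (7 + 163548000)/30975 - 49644 = (1/30975)*163548007 - 49644 = 23364001/4425 - 49644 = -196310699/4425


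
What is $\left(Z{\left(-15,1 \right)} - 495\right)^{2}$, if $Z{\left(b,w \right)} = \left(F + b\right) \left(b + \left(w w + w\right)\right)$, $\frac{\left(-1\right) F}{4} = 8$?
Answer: $13456$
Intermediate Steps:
$F = -32$ ($F = \left(-4\right) 8 = -32$)
$Z{\left(b,w \right)} = \left(-32 + b\right) \left(b + w + w^{2}\right)$ ($Z{\left(b,w \right)} = \left(-32 + b\right) \left(b + \left(w w + w\right)\right) = \left(-32 + b\right) \left(b + \left(w^{2} + w\right)\right) = \left(-32 + b\right) \left(b + \left(w + w^{2}\right)\right) = \left(-32 + b\right) \left(b + w + w^{2}\right)$)
$\left(Z{\left(-15,1 \right)} - 495\right)^{2} = \left(\left(\left(-15\right)^{2} - -480 - 32 - 32 \cdot 1^{2} - 15 - 15 \cdot 1^{2}\right) - 495\right)^{2} = \left(\left(225 + 480 - 32 - 32 - 15 - 15\right) - 495\right)^{2} = \left(611 - 495\right)^{2} = 116^{2} = 13456$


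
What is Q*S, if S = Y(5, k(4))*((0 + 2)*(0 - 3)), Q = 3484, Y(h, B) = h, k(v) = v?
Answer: -104520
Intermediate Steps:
S = -30 (S = 5*((0 + 2)*(0 - 3)) = 5*(2*(-3)) = 5*(-6) = -30)
Q*S = 3484*(-30) = -104520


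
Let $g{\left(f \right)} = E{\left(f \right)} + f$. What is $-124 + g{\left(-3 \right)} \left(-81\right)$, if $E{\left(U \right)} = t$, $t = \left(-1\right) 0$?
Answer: $119$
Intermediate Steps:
$t = 0$
$E{\left(U \right)} = 0$
$g{\left(f \right)} = f$ ($g{\left(f \right)} = 0 + f = f$)
$-124 + g{\left(-3 \right)} \left(-81\right) = -124 - -243 = -124 + 243 = 119$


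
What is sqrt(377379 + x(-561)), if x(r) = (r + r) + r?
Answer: 12*sqrt(2609) ≈ 612.94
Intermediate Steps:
x(r) = 3*r (x(r) = 2*r + r = 3*r)
sqrt(377379 + x(-561)) = sqrt(377379 + 3*(-561)) = sqrt(377379 - 1683) = sqrt(375696) = 12*sqrt(2609)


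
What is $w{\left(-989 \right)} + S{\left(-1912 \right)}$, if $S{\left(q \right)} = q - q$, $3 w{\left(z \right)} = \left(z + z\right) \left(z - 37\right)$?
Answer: $676476$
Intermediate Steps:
$w{\left(z \right)} = \frac{2 z \left(-37 + z\right)}{3}$ ($w{\left(z \right)} = \frac{\left(z + z\right) \left(z - 37\right)}{3} = \frac{2 z \left(-37 + z\right)}{3}$)
$S{\left(q \right)} = 0$
$w{\left(-989 \right)} + S{\left(-1912 \right)} = \frac{2}{3} \left(-989\right) \left(-37 - 989\right) + 0 = \frac{2}{3} \left(-989\right) \left(-1026\right) + 0 = 676476 + 0 = 676476$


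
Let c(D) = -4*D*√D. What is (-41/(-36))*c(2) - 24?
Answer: -24 - 82*√2/9 ≈ -36.885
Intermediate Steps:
c(D) = -4*D^(3/2)
(-41/(-36))*c(2) - 24 = (-41/(-36))*(-8*√2) - 24 = (-41*(-1/36))*(-8*√2) - 24 = 41*(-8*√2)/36 - 24 = -82*√2/9 - 24 = -24 - 82*√2/9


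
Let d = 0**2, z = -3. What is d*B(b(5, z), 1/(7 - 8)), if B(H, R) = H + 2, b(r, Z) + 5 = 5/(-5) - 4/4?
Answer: 0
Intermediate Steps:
b(r, Z) = -7 (b(r, Z) = -5 + (5/(-5) - 4/4) = -5 + (5*(-1/5) - 4*1/4) = -5 + (-1 - 1) = -5 - 2 = -7)
B(H, R) = 2 + H
d = 0
d*B(b(5, z), 1/(7 - 8)) = 0*(2 - 7) = 0*(-5) = 0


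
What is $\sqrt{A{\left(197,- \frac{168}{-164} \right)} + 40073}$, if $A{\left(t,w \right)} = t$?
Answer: $\sqrt{40270} \approx 200.67$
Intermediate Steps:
$\sqrt{A{\left(197,- \frac{168}{-164} \right)} + 40073} = \sqrt{197 + 40073} = \sqrt{40270}$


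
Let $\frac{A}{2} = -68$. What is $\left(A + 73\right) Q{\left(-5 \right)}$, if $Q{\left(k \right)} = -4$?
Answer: $252$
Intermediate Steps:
$A = -136$ ($A = 2 \left(-68\right) = -136$)
$\left(A + 73\right) Q{\left(-5 \right)} = \left(-136 + 73\right) \left(-4\right) = \left(-63\right) \left(-4\right) = 252$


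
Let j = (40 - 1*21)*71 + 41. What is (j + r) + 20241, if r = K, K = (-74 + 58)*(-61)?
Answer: 22607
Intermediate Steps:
j = 1390 (j = (40 - 21)*71 + 41 = 19*71 + 41 = 1349 + 41 = 1390)
K = 976 (K = -16*(-61) = 976)
r = 976
(j + r) + 20241 = (1390 + 976) + 20241 = 2366 + 20241 = 22607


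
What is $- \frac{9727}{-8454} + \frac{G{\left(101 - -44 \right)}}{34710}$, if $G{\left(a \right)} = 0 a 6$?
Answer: $\frac{9727}{8454} \approx 1.1506$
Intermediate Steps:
$G{\left(a \right)} = 0$ ($G{\left(a \right)} = 0 \cdot 6 = 0$)
$- \frac{9727}{-8454} + \frac{G{\left(101 - -44 \right)}}{34710} = - \frac{9727}{-8454} + \frac{0}{34710} = \left(-9727\right) \left(- \frac{1}{8454}\right) + 0 \cdot \frac{1}{34710} = \frac{9727}{8454} + 0 = \frac{9727}{8454}$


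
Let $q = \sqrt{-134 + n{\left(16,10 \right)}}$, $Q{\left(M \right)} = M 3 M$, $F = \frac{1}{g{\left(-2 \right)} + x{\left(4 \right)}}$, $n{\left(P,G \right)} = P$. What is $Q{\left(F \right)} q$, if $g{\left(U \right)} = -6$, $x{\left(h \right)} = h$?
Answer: $\frac{3 i \sqrt{118}}{4} \approx 8.1471 i$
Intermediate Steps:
$F = - \frac{1}{2}$ ($F = \frac{1}{-6 + 4} = \frac{1}{-2} = - \frac{1}{2} \approx -0.5$)
$Q{\left(M \right)} = 3 M^{2}$ ($Q{\left(M \right)} = 3 M M = 3 M^{2}$)
$q = i \sqrt{118}$ ($q = \sqrt{-134 + 16} = \sqrt{-118} = i \sqrt{118} \approx 10.863 i$)
$Q{\left(F \right)} q = 3 \left(- \frac{1}{2}\right)^{2} i \sqrt{118} = 3 \cdot \frac{1}{4} i \sqrt{118} = \frac{3 i \sqrt{118}}{4}$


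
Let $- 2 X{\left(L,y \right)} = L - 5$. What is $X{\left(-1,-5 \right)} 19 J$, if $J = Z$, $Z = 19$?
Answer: $1083$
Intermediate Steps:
$X{\left(L,y \right)} = \frac{5}{2} - \frac{L}{2}$ ($X{\left(L,y \right)} = - \frac{L - 5}{2} = - \frac{-5 + L}{2} = \frac{5}{2} - \frac{L}{2}$)
$J = 19$
$X{\left(-1,-5 \right)} 19 J = \left(\frac{5}{2} - - \frac{1}{2}\right) 19 \cdot 19 = \left(\frac{5}{2} + \frac{1}{2}\right) 19 \cdot 19 = 3 \cdot 19 \cdot 19 = 57 \cdot 19 = 1083$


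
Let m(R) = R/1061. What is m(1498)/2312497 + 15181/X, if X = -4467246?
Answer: -37240792056869/10960653044630982 ≈ -0.0033977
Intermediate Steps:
m(R) = R/1061 (m(R) = R*(1/1061) = R/1061)
m(1498)/2312497 + 15181/X = ((1/1061)*1498)/2312497 + 15181/(-4467246) = (1498/1061)*(1/2312497) + 15181*(-1/4467246) = 1498/2453559317 - 15181/4467246 = -37240792056869/10960653044630982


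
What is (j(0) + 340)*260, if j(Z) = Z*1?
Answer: 88400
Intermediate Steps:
j(Z) = Z
(j(0) + 340)*260 = (0 + 340)*260 = 340*260 = 88400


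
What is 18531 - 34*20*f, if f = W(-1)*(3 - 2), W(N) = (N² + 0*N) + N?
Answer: 18531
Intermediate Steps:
W(N) = N + N² (W(N) = (N² + 0) + N = N² + N = N + N²)
f = 0 (f = (-(1 - 1))*(3 - 2) = -1*0*1 = 0*1 = 0)
18531 - 34*20*f = 18531 - 34*20*0 = 18531 - 680*0 = 18531 - 1*0 = 18531 + 0 = 18531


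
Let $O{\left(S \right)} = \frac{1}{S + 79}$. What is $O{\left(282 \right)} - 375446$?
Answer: $- \frac{135536005}{361} \approx -3.7545 \cdot 10^{5}$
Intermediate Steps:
$O{\left(S \right)} = \frac{1}{79 + S}$
$O{\left(282 \right)} - 375446 = \frac{1}{79 + 282} - 375446 = \frac{1}{361} - 375446 = - \frac{135536005}{361}$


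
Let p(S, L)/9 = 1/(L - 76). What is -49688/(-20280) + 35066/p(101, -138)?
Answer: -6340966147/7605 ≈ -8.3379e+5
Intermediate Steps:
p(S, L) = 9/(-76 + L) (p(S, L) = 9/(L - 76) = 9/(-76 + L))
-49688/(-20280) + 35066/p(101, -138) = -49688/(-20280) + 35066/((9/(-76 - 138))) = -49688*(-1/20280) + 35066/((9/(-214))) = 6211/2535 + 35066/((9*(-1/214))) = 6211/2535 + 35066/(-9/214) = 6211/2535 + 35066*(-214/9) = 6211/2535 - 7504124/9 = -6340966147/7605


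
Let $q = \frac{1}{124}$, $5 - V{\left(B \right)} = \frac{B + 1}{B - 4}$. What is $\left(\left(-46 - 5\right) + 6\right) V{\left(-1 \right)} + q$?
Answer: $- \frac{27899}{124} \approx -224.99$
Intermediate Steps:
$V{\left(B \right)} = 5 - \frac{1 + B}{-4 + B}$ ($V{\left(B \right)} = 5 - \frac{B + 1}{B - 4} = 5 - \frac{1 + B}{-4 + B}$)
$q = \frac{1}{124} \approx 0.0080645$
$\left(\left(-46 - 5\right) + 6\right) V{\left(-1 \right)} + q = \left(\left(-46 - 5\right) + 6\right) \frac{-21 + 4 \left(-1\right)}{-4 - 1} + \frac{1}{124} = \left(-51 + 6\right) \frac{-21 - 4}{-5} + \frac{1}{124} = - 45 \left(\left(- \frac{1}{5}\right) \left(-25\right)\right) + \frac{1}{124} = \left(-45\right) 5 + \frac{1}{124} = -225 + \frac{1}{124} = - \frac{27899}{124}$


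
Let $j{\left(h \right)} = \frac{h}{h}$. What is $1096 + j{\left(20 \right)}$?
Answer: $1097$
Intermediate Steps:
$j{\left(h \right)} = 1$
$1096 + j{\left(20 \right)} = 1096 + 1 = 1097$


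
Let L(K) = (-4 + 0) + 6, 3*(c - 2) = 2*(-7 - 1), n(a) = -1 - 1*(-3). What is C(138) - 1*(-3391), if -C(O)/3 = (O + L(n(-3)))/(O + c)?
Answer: 342176/101 ≈ 3387.9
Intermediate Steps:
n(a) = 2 (n(a) = -1 + 3 = 2)
c = -10/3 (c = 2 + (2*(-7 - 1))/3 = 2 + (2*(-8))/3 = 2 + (⅓)*(-16) = 2 - 16/3 = -10/3 ≈ -3.3333)
L(K) = 2 (L(K) = -4 + 6 = 2)
C(O) = -3*(2 + O)/(-10/3 + O) (C(O) = -3*(O + 2)/(O - 10/3) = -3*(2 + O)/(-10/3 + O))
C(138) - 1*(-3391) = 9*(-2 - 1*138)/(-10 + 3*138) - 1*(-3391) = 9*(-2 - 138)/(-10 + 414) + 3391 = 9*(-140)/404 + 3391 = 9*(1/404)*(-140) + 3391 = -315/101 + 3391 = 342176/101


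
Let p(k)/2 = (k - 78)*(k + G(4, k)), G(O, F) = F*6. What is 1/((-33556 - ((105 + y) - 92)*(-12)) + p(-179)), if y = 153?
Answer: 1/612478 ≈ 1.6327e-6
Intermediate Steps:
G(O, F) = 6*F
p(k) = 14*k*(-78 + k) (p(k) = 2*((k - 78)*(k + 6*k)) = 2*((-78 + k)*(7*k)) = 2*(7*k*(-78 + k)) = 14*k*(-78 + k))
1/((-33556 - ((105 + y) - 92)*(-12)) + p(-179)) = 1/((-33556 - ((105 + 153) - 92)*(-12)) + 14*(-179)*(-78 - 179)) = 1/((-33556 - (258 - 92)*(-12)) + 14*(-179)*(-257)) = 1/((-33556 - 166*(-12)) + 644042) = 1/((-33556 - 1*(-1992)) + 644042) = 1/((-33556 + 1992) + 644042) = 1/(-31564 + 644042) = 1/612478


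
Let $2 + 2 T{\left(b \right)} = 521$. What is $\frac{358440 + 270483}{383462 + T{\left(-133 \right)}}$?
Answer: $\frac{1257846}{767443} \approx 1.639$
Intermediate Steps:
$T{\left(b \right)} = \frac{519}{2}$ ($T{\left(b \right)} = -1 + \frac{1}{2} \cdot 521 = -1 + \frac{521}{2} = \frac{519}{2}$)
$\frac{358440 + 270483}{383462 + T{\left(-133 \right)}} = \frac{358440 + 270483}{383462 + \frac{519}{2}} = \frac{628923}{\frac{767443}{2}} = 628923 \cdot \frac{2}{767443} = \frac{1257846}{767443}$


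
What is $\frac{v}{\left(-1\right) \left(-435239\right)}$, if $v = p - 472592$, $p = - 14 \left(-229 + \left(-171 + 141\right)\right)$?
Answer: $- \frac{468966}{435239} \approx -1.0775$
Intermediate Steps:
$p = 3626$ ($p = - 14 \left(-229 - 30\right) = \left(-14\right) \left(-259\right) = 3626$)
$v = -468966$ ($v = 3626 - 472592 = -468966$)
$\frac{v}{\left(-1\right) \left(-435239\right)} = - \frac{468966}{\left(-1\right) \left(-435239\right)} = - \frac{468966}{435239}$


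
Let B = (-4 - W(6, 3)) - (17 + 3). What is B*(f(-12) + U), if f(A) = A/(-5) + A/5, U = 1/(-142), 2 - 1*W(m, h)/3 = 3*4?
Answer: -3/71 ≈ -0.042253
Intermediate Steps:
W(m, h) = -30 (W(m, h) = 6 - 9*4 = 6 - 3*12 = 6 - 36 = -30)
U = -1/142 ≈ -0.0070423
f(A) = 0 (f(A) = A*(-1/5) + A*(1/5) = -A/5 + A/5 = 0)
B = 6 (B = (-4 - 1*(-30)) - (17 + 3) = (-4 + 30) - 1*20 = 26 - 20 = 6)
B*(f(-12) + U) = 6*(0 - 1/142) = 6*(-1/142) = -3/71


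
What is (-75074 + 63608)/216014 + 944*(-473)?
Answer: -48226427317/108007 ≈ -4.4651e+5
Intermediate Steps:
(-75074 + 63608)/216014 + 944*(-473) = -11466*1/216014 - 446512 = -5733/108007 - 446512 = -48226427317/108007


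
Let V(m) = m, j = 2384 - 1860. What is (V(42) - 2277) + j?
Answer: -1711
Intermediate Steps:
j = 524
(V(42) - 2277) + j = (42 - 2277) + 524 = -2235 + 524 = -1711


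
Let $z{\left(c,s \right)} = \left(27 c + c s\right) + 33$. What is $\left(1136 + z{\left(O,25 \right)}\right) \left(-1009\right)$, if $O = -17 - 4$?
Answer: $-77693$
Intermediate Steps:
$O = -21$ ($O = -17 - 4 = -21$)
$z{\left(c,s \right)} = 33 + 27 c + c s$
$\left(1136 + z{\left(O,25 \right)}\right) \left(-1009\right) = \left(1136 + \left(33 + 27 \left(-21\right) - 525\right)\right) \left(-1009\right) = \left(1136 - 1059\right) \left(-1009\right) = 77 \left(-1009\right) = -77693$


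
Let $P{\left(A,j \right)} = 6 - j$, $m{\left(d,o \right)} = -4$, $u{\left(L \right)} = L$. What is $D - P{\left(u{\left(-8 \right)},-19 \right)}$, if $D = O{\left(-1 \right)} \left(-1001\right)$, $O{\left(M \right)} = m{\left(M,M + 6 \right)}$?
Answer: $3979$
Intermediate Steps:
$O{\left(M \right)} = -4$
$D = 4004$ ($D = \left(-4\right) \left(-1001\right) = 4004$)
$D - P{\left(u{\left(-8 \right)},-19 \right)} = 4004 - \left(6 - -19\right) = 4004 - \left(6 + 19\right) = 4004 - 25 = 3979$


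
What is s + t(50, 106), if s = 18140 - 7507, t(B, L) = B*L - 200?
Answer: 15733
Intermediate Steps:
t(B, L) = -200 + B*L
s = 10633
s + t(50, 106) = 10633 + (-200 + 50*106) = 10633 + (-200 + 5300) = 10633 + 5100 = 15733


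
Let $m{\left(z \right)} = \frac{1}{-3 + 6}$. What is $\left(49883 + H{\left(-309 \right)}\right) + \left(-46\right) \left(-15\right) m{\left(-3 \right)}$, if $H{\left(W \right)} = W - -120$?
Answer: $49924$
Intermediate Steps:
$m{\left(z \right)} = \frac{1}{3}$
$H{\left(W \right)} = 120 + W$ ($H{\left(W \right)} = W + 120 = 120 + W$)
$\left(49883 + H{\left(-309 \right)}\right) + \left(-46\right) \left(-15\right) m{\left(-3 \right)} = \left(49883 + \left(120 - 309\right)\right) + \left(-46\right) \left(-15\right) \frac{1}{3} = \left(49883 - 189\right) + 690 \cdot \frac{1}{3} = 49694 + 230 = 49924$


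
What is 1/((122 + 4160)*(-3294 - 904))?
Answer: -1/17975836 ≈ -5.5630e-8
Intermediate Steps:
1/((122 + 4160)*(-3294 - 904)) = 1/(4282*(-4198)) = 1/(-17975836) = -1/17975836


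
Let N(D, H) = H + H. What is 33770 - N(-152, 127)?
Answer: 33516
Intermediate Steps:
N(D, H) = 2*H
33770 - N(-152, 127) = 33770 - 2*127 = 33770 - 1*254 = 33770 - 254 = 33516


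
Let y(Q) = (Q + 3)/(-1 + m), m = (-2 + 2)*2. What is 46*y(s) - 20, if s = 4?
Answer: -342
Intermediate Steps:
m = 0 (m = 0*2 = 0)
y(Q) = -3 - Q (y(Q) = (Q + 3)/(-1 + 0) = (3 + Q)/(-1) = (3 + Q)*(-1) = -3 - Q)
46*y(s) - 20 = 46*(-3 - 1*4) - 20 = 46*(-3 - 4) - 20 = 46*(-7) - 20 = -322 - 20 = -342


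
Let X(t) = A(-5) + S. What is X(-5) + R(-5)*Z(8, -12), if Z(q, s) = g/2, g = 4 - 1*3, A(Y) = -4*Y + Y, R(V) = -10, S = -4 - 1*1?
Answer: 5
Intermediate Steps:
S = -5 (S = -4 - 1 = -5)
A(Y) = -3*Y
g = 1 (g = 4 - 3 = 1)
X(t) = 10 (X(t) = -3*(-5) - 5 = 15 - 5 = 10)
Z(q, s) = ½ (Z(q, s) = 1/2 = 1*(½) = ½)
X(-5) + R(-5)*Z(8, -12) = 10 - 10*½ = 10 - 5 = 5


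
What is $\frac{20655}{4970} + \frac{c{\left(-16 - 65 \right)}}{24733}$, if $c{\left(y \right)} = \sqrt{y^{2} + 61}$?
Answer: $\frac{4131}{994} + \frac{\sqrt{6622}}{24733} \approx 4.1592$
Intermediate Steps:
$c{\left(y \right)} = \sqrt{61 + y^{2}}$
$\frac{20655}{4970} + \frac{c{\left(-16 - 65 \right)}}{24733} = \frac{20655}{4970} + \frac{\sqrt{61 + \left(-16 - 65\right)^{2}}}{24733} = 20655 \cdot \frac{1}{4970} + \sqrt{61 + \left(-81\right)^{2}} \cdot \frac{1}{24733} = \frac{4131}{994} + \sqrt{61 + 6561} \cdot \frac{1}{24733} = \frac{4131}{994} + \sqrt{6622} \cdot \frac{1}{24733} = \frac{4131}{994} + \frac{\sqrt{6622}}{24733}$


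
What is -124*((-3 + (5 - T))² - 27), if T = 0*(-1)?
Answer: 2852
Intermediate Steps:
T = 0
-124*((-3 + (5 - T))² - 27) = -124*((-3 + (5 - 1*0))² - 27) = -124*((-3 + (5 + 0))² - 27) = -124*((-3 + 5)² - 27) = -124*(2² - 27) = -124*(4 - 27) = -124*(-23) = 2852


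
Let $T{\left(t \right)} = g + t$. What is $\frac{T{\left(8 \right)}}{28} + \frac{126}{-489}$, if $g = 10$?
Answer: $\frac{879}{2282} \approx 0.38519$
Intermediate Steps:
$T{\left(t \right)} = 10 + t$
$\frac{T{\left(8 \right)}}{28} + \frac{126}{-489} = \frac{10 + 8}{28} + \frac{126}{-489} = 18 \cdot \frac{1}{28} + 126 \left(- \frac{1}{489}\right) = \frac{9}{14} - \frac{42}{163} = \frac{879}{2282}$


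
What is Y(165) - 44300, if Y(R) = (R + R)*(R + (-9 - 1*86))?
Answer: -21200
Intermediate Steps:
Y(R) = 2*R*(-95 + R) (Y(R) = (2*R)*(R + (-9 - 86)) = (2*R)*(R - 95) = (2*R)*(-95 + R) = 2*R*(-95 + R))
Y(165) - 44300 = 2*165*(-95 + 165) - 44300 = 2*165*70 - 44300 = 23100 - 44300 = -21200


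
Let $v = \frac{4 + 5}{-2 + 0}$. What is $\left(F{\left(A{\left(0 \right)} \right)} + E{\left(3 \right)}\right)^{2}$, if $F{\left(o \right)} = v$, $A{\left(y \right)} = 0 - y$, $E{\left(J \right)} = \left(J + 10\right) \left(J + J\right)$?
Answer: $\frac{21609}{4} \approx 5402.3$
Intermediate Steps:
$E{\left(J \right)} = 2 J \left(10 + J\right)$ ($E{\left(J \right)} = \left(10 + J\right) 2 J = 2 J \left(10 + J\right)$)
$A{\left(y \right)} = - y$
$v = - \frac{9}{2}$ ($v = \frac{9}{-2} = 9 \left(- \frac{1}{2}\right) = - \frac{9}{2} \approx -4.5$)
$F{\left(o \right)} = - \frac{9}{2}$
$\left(F{\left(A{\left(0 \right)} \right)} + E{\left(3 \right)}\right)^{2} = \left(- \frac{9}{2} + 2 \cdot 3 \left(10 + 3\right)\right)^{2} = \left(- \frac{9}{2} + 2 \cdot 3 \cdot 13\right)^{2} = \left(- \frac{9}{2} + 78\right)^{2} = \left(\frac{147}{2}\right)^{2} = \frac{21609}{4}$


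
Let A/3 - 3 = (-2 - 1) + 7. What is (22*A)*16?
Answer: 7392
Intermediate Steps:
A = 21 (A = 9 + 3*((-2 - 1) + 7) = 9 + 3*(-3 + 7) = 9 + 3*4 = 9 + 12 = 21)
(22*A)*16 = (22*21)*16 = 462*16 = 7392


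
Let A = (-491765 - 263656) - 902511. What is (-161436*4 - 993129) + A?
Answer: -3296805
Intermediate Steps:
A = -1657932 (A = -755421 - 902511 = -1657932)
(-161436*4 - 993129) + A = (-161436*4 - 993129) - 1657932 = (-645744 - 993129) - 1657932 = -1638873 - 1657932 = -3296805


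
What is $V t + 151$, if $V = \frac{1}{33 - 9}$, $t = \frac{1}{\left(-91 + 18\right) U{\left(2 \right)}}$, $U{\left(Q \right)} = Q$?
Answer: $\frac{529103}{3504} \approx 151.0$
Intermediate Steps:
$t = - \frac{1}{146}$ ($t = \frac{1}{\left(-91 + 18\right) 2} = \frac{1}{-73} \cdot \frac{1}{2} = \left(- \frac{1}{73}\right) \frac{1}{2} = - \frac{1}{146} \approx -0.0068493$)
$V = \frac{1}{24}$ ($V = \frac{1}{33 - 9} = \frac{1}{24} \approx 0.041667$)
$V t + 151 = \frac{1}{24} \left(- \frac{1}{146}\right) + 151 = - \frac{1}{3504} + 151 = \frac{529103}{3504}$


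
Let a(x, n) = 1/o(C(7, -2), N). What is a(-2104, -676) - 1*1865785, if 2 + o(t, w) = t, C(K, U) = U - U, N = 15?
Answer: -3731571/2 ≈ -1.8658e+6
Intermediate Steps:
C(K, U) = 0
o(t, w) = -2 + t
a(x, n) = -½ (a(x, n) = 1/(-2 + 0) = 1/(-2) = -½)
a(-2104, -676) - 1*1865785 = -½ - 1*1865785 = -½ - 1865785 = -3731571/2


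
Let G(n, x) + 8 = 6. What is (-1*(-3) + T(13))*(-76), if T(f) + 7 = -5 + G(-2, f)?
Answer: 836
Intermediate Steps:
G(n, x) = -2 (G(n, x) = -8 + 6 = -2)
T(f) = -14 (T(f) = -7 + (-5 - 2) = -7 - 7 = -14)
(-1*(-3) + T(13))*(-76) = (-1*(-3) - 14)*(-76) = (3 - 14)*(-76) = -11*(-76) = 836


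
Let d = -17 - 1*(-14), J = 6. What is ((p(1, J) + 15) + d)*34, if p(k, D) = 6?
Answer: 612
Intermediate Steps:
d = -3 (d = -17 + 14 = -3)
((p(1, J) + 15) + d)*34 = ((6 + 15) - 3)*34 = (21 - 3)*34 = 18*34 = 612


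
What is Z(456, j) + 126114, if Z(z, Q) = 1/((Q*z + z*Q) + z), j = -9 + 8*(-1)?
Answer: 1897763471/15048 ≈ 1.2611e+5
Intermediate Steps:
j = -17 (j = -9 - 8 = -17)
Z(z, Q) = 1/(z + 2*Q*z) (Z(z, Q) = 1/((Q*z + Q*z) + z) = 1/(2*Q*z + z) = 1/(z + 2*Q*z))
Z(456, j) + 126114 = 1/(456*(1 + 2*(-17))) + 126114 = 1/(456*(1 - 34)) + 126114 = (1/456)/(-33) + 126114 = (1/456)*(-1/33) + 126114 = -1/15048 + 126114 = 1897763471/15048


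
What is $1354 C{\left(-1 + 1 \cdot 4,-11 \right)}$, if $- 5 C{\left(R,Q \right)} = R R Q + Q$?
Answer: $29788$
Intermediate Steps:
$C{\left(R,Q \right)} = - \frac{Q}{5} - \frac{Q R^{2}}{5}$ ($C{\left(R,Q \right)} = - \frac{R R Q + Q}{5} = - \frac{R^{2} Q + Q}{5} = - \frac{Q R^{2} + Q}{5} = - \frac{Q + Q R^{2}}{5} = - \frac{Q}{5} - \frac{Q R^{2}}{5}$)
$1354 C{\left(-1 + 1 \cdot 4,-11 \right)} = 1354 \left(\left(- \frac{1}{5}\right) \left(-11\right) \left(1 + \left(-1 + 1 \cdot 4\right)^{2}\right)\right) = 1354 \left(\left(- \frac{1}{5}\right) \left(-11\right) \left(1 + \left(-1 + 4\right)^{2}\right)\right) = 1354 \left(\left(- \frac{1}{5}\right) \left(-11\right) \left(1 + 3^{2}\right)\right) = 1354 \left(\left(- \frac{1}{5}\right) \left(-11\right) \left(1 + 9\right)\right) = 1354 \left(\left(- \frac{1}{5}\right) \left(-11\right) 10\right) = 1354 \cdot 22 = 29788$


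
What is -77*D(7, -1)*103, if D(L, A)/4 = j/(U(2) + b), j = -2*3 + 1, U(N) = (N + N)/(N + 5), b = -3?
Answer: -1110340/17 ≈ -65314.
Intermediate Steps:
U(N) = 2*N/(5 + N) (U(N) = (2*N)/(5 + N) = 2*N/(5 + N))
j = -5 (j = -6 + 1 = -5)
D(L, A) = 140/17 (D(L, A) = 4*(-5/(2*2/(5 + 2) - 3)) = 4*(-5/(2*2/7 - 3)) = 4*(-5/(2*2*(⅐) - 3)) = 4*(-5/(4/7 - 3)) = 4*(-5/(-17/7)) = 4*(-5*(-7/17)) = 4*(35/17) = 140/17)
-77*D(7, -1)*103 = -77*140/17*103 = -10780/17*103 = -1110340/17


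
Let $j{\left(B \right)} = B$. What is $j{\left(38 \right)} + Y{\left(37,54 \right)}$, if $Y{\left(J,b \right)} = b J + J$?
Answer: $2073$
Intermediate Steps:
$Y{\left(J,b \right)} = J + J b$ ($Y{\left(J,b \right)} = J b + J = J + J b$)
$j{\left(38 \right)} + Y{\left(37,54 \right)} = 38 + 37 \left(1 + 54\right) = 38 + 37 \cdot 55 = 38 + 2035 = 2073$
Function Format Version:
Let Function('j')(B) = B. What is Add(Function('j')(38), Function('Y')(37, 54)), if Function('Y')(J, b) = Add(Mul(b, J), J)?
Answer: 2073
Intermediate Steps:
Function('Y')(J, b) = Add(J, Mul(J, b)) (Function('Y')(J, b) = Add(Mul(J, b), J) = Add(J, Mul(J, b)))
Add(Function('j')(38), Function('Y')(37, 54)) = Add(38, Mul(37, Add(1, 54))) = Add(38, Mul(37, 55)) = Add(38, 2035) = 2073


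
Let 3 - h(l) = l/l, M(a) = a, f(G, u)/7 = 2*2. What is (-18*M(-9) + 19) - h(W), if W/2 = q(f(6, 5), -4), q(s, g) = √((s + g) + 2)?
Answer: 179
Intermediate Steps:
f(G, u) = 28 (f(G, u) = 7*(2*2) = 7*4 = 28)
q(s, g) = √(2 + g + s) (q(s, g) = √((g + s) + 2) = √(2 + g + s))
W = 2*√26 (W = 2*√(2 - 4 + 28) = 2*√26 ≈ 10.198)
h(l) = 2 (h(l) = 3 - l/l = 3 - 1*1 = 3 - 1 = 2)
(-18*M(-9) + 19) - h(W) = (-18*(-9) + 19) - 1*2 = (162 + 19) - 2 = 181 - 2 = 179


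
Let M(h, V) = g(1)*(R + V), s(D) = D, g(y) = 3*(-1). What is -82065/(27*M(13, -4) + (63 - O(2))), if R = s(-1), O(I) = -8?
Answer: -82065/476 ≈ -172.41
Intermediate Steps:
g(y) = -3
R = -1
M(h, V) = 3 - 3*V (M(h, V) = -3*(-1 + V) = 3 - 3*V)
-82065/(27*M(13, -4) + (63 - O(2))) = -82065/(27*(3 - 3*(-4)) + (63 - 1*(-8))) = -82065/(27*(3 + 12) + (63 + 8)) = -82065/(27*15 + 71) = -82065/(405 + 71) = -82065/476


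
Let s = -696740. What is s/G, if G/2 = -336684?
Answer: 174185/168342 ≈ 1.0347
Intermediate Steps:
G = -673368 (G = 2*(-336684) = -673368)
s/G = -696740/(-673368) = -696740*(-1/673368) = 174185/168342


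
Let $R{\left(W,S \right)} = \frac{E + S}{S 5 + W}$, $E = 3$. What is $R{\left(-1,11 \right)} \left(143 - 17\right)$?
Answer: $\frac{98}{3} \approx 32.667$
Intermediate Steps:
$R{\left(W,S \right)} = \frac{3 + S}{W + 5 S}$ ($R{\left(W,S \right)} = \frac{3 + S}{S 5 + W} = \frac{3 + S}{5 S + W} = \frac{3 + S}{W + 5 S}$)
$R{\left(-1,11 \right)} \left(143 - 17\right) = \frac{3 + 11}{-1 + 5 \cdot 11} \left(143 - 17\right) = \frac{1}{-1 + 55} \cdot 14 \cdot 126 = \frac{1}{54} \cdot 14 \cdot 126 = \frac{7}{27} \cdot 126 = \frac{98}{3}$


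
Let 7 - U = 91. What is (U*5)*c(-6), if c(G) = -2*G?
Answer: -5040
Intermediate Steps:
U = -84 (U = 7 - 1*91 = 7 - 91 = -84)
(U*5)*c(-6) = (-84*5)*(-2*(-6)) = -420*12 = -5040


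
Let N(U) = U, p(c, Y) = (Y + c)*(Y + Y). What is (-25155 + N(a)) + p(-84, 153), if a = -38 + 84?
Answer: -3995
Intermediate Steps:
p(c, Y) = 2*Y*(Y + c) (p(c, Y) = (Y + c)*(2*Y) = 2*Y*(Y + c))
a = 46
(-25155 + N(a)) + p(-84, 153) = (-25155 + 46) + 2*153*(153 - 84) = -25109 + 2*153*69 = -25109 + 21114 = -3995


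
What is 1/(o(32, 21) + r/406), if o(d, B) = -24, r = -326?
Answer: -203/5035 ≈ -0.040318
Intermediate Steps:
1/(o(32, 21) + r/406) = 1/(-24 - 326/406) = 1/(-24 - 326*1/406) = 1/(-24 - 163/203) = 1/(-5035/203) = -203/5035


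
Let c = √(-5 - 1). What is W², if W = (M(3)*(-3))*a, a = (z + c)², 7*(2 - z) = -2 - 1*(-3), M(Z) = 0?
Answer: 0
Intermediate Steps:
c = I*√6 (c = √(-6) = I*√6 ≈ 2.4495*I)
z = 13/7 (z = 2 - (-2 - 1*(-3))/7 = 2 - (-2 + 3)/7 = 2 - ⅐*1 = 2 - ⅐ = 13/7 ≈ 1.8571)
a = (13/7 + I*√6)² ≈ -2.551 + 9.0981*I
W = 0 (W = (0*(-3))*(-125/49 + 26*I*√6/7) = 0*(-125/49 + 26*I*√6/7) = 0)
W² = 0² = 0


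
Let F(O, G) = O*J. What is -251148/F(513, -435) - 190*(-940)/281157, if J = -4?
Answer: 1971625151/16025949 ≈ 123.03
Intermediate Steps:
F(O, G) = -4*O (F(O, G) = O*(-4) = -4*O)
-251148/F(513, -435) - 190*(-940)/281157 = -251148/((-4*513)) - 190*(-940)/281157 = -251148/(-2052) + 178600*(1/281157) = -251148*(-1/2052) + 178600/281157 = 20929/171 + 178600/281157 = 1971625151/16025949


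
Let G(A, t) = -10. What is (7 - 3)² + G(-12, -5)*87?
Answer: -854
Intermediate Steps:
(7 - 3)² + G(-12, -5)*87 = (7 - 3)² - 10*87 = 4² - 870 = 16 - 870 = -854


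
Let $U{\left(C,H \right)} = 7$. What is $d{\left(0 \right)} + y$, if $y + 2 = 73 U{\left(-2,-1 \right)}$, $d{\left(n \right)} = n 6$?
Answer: $509$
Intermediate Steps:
$d{\left(n \right)} = 6 n$
$y = 509$ ($y = -2 + 73 \cdot 7 = -2 + 511 = 509$)
$d{\left(0 \right)} + y = 6 \cdot 0 + 509 = 0 + 509 = 509$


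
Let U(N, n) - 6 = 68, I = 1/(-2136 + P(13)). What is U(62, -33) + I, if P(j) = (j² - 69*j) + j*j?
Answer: 199429/2695 ≈ 74.000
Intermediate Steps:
P(j) = -69*j + 2*j² (P(j) = (j² - 69*j) + j² = -69*j + 2*j²)
I = -1/2695 (I = 1/(-2136 + 13*(-69 + 2*13)) = 1/(-2136 + 13*(-69 + 26)) = 1/(-2136 + 13*(-43)) = 1/(-2136 - 559) = 1/(-2695) = -1/2695 ≈ -0.00037106)
U(N, n) = 74 (U(N, n) = 6 + 68 = 74)
U(62, -33) + I = 74 - 1/2695 = 199429/2695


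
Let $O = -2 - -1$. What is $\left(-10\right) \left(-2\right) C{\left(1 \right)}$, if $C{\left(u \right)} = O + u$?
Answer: $0$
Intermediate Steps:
$O = -1$ ($O = -2 + 1 = -1$)
$C{\left(u \right)} = -1 + u$
$\left(-10\right) \left(-2\right) C{\left(1 \right)} = \left(-10\right) \left(-2\right) \left(-1 + 1\right) = 20 \cdot 0 = 0$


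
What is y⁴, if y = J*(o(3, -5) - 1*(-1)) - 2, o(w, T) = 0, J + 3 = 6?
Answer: 1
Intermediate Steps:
J = 3 (J = -3 + 6 = 3)
y = 1 (y = 3*(0 - 1*(-1)) - 2 = 3*(0 + 1) - 2 = 3*1 - 2 = 3 - 2 = 1)
y⁴ = 1⁴ = 1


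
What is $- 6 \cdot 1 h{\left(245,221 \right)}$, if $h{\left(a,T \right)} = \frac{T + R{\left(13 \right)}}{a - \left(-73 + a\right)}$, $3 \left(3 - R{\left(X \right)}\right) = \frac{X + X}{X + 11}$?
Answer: $- \frac{8051}{438} \approx -18.381$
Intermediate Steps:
$R{\left(X \right)} = 3 - \frac{2 X}{3 \left(11 + X\right)}$ ($R{\left(X \right)} = 3 - \frac{\left(X + X\right) \frac{1}{X + 11}}{3} = 3 - \frac{2 X \frac{1}{11 + X}}{3} = 3 - \frac{2 X}{3 \left(11 + X\right)}$)
$h{\left(a,T \right)} = \frac{95}{2628} + \frac{T}{73}$ ($h{\left(a,T \right)} = \frac{T + \frac{99 + 7 \cdot 13}{3 \left(11 + 13\right)}}{a - \left(-73 + a\right)} = \frac{T + \frac{99 + 91}{3 \cdot 24}}{73} = \left(T + \frac{1}{3} \cdot \frac{1}{24} \cdot 190\right) \frac{1}{73} = \left(T + \frac{95}{36}\right) \frac{1}{73} = \left(\frac{95}{36} + T\right) \frac{1}{73} = \frac{95}{2628} + \frac{T}{73}$)
$- 6 \cdot 1 h{\left(245,221 \right)} = - 6 \cdot 1 \left(\frac{95}{2628} + \frac{1}{73} \cdot 221\right) = - 6 \left(\frac{95}{2628} + \frac{221}{73}\right) = - \frac{6 \cdot 8051}{2628} = \left(-1\right) \frac{8051}{438} = - \frac{8051}{438}$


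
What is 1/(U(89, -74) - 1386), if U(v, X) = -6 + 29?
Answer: -1/1363 ≈ -0.00073368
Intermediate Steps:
U(v, X) = 23
1/(U(89, -74) - 1386) = 1/(23 - 1386) = 1/(-1363) = -1/1363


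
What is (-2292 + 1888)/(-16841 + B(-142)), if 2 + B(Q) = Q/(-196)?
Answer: 39592/1650543 ≈ 0.023987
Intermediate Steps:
B(Q) = -2 - Q/196 (B(Q) = -2 + Q/(-196) = -2 + Q*(-1/196) = -2 - Q/196)
(-2292 + 1888)/(-16841 + B(-142)) = (-2292 + 1888)/(-16841 + (-2 - 1/196*(-142))) = -404/(-16841 + (-2 + 71/98)) = -404/(-16841 - 125/98) = -404/(-1650543/98) = -404*(-98/1650543) = 39592/1650543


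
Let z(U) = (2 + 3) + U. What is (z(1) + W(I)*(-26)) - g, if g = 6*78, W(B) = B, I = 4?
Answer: -566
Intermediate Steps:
z(U) = 5 + U
g = 468
(z(1) + W(I)*(-26)) - g = ((5 + 1) + 4*(-26)) - 1*468 = (6 - 104) - 468 = -98 - 468 = -566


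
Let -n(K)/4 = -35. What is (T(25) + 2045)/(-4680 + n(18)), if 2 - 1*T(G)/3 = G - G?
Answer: -2051/4540 ≈ -0.45176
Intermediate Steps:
n(K) = 140 (n(K) = -4*(-35) = 140)
T(G) = 6 (T(G) = 6 - 3*(G - G) = 6 - 3*0 = 6 + 0 = 6)
(T(25) + 2045)/(-4680 + n(18)) = (6 + 2045)/(-4680 + 140) = 2051/(-4540) = 2051*(-1/4540) = -2051/4540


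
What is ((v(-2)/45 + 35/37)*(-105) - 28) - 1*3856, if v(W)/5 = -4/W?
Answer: -444739/111 ≈ -4006.7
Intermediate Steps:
v(W) = -20/W (v(W) = 5*(-4/W) = -20/W)
((v(-2)/45 + 35/37)*(-105) - 28) - 1*3856 = ((-20/(-2)/45 + 35/37)*(-105) - 28) - 1*3856 = ((-20*(-½)*(1/45) + 35*(1/37))*(-105) - 28) - 3856 = ((10*(1/45) + 35/37)*(-105) - 28) - 3856 = ((2/9 + 35/37)*(-105) - 28) - 3856 = ((389/333)*(-105) - 28) - 3856 = (-13615/111 - 28) - 3856 = -16723/111 - 3856 = -444739/111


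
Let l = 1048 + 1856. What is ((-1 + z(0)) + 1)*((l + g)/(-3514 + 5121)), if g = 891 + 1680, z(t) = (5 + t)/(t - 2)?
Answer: -27375/3214 ≈ -8.5174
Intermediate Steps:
z(t) = (5 + t)/(-2 + t)
l = 2904
g = 2571
((-1 + z(0)) + 1)*((l + g)/(-3514 + 5121)) = ((-1 + (5 + 0)/(-2 + 0)) + 1)*((2904 + 2571)/(-3514 + 5121)) = ((-1 + 5/(-2)) + 1)*(5475/1607) = ((-1 - ½*5) + 1)*(5475*(1/1607)) = ((-1 - 5/2) + 1)*(5475/1607) = (-7/2 + 1)*(5475/1607) = -5/2*5475/1607 = -27375/3214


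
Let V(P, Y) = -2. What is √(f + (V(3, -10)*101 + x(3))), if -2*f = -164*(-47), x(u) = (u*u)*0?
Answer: 26*I*√6 ≈ 63.687*I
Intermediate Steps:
x(u) = 0 (x(u) = u²*0 = 0)
f = -3854 (f = -(-82)*(-47) = -½*7708 = -3854)
√(f + (V(3, -10)*101 + x(3))) = √(-3854 + (-2*101 + 0)) = √(-3854 + (-202 + 0)) = √(-3854 - 202) = √(-4056) = 26*I*√6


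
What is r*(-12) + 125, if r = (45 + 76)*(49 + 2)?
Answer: -73927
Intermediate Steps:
r = 6171 (r = 121*51 = 6171)
r*(-12) + 125 = 6171*(-12) + 125 = -74052 + 125 = -73927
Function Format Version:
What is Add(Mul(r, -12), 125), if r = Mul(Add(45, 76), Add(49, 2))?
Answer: -73927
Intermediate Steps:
r = 6171 (r = Mul(121, 51) = 6171)
Add(Mul(r, -12), 125) = Add(Mul(6171, -12), 125) = Add(-74052, 125) = -73927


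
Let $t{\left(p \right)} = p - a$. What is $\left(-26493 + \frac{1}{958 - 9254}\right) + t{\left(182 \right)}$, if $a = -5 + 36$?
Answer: $- \frac{218533233}{8296} \approx -26342.0$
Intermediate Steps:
$a = 31$
$t{\left(p \right)} = -31 + p$ ($t{\left(p \right)} = p - 31 = -31 + p$)
$\left(-26493 + \frac{1}{958 - 9254}\right) + t{\left(182 \right)} = \left(-26493 + \frac{1}{958 - 9254}\right) + \left(-31 + 182\right) = \left(-26493 + \frac{1}{-8296}\right) + 151 = \left(-26493 - \frac{1}{8296}\right) + 151 = - \frac{219785929}{8296} + 151 = - \frac{218533233}{8296}$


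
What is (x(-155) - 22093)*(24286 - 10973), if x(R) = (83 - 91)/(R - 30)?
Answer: -54412853661/185 ≈ -2.9412e+8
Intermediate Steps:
x(R) = -8/(-30 + R)
(x(-155) - 22093)*(24286 - 10973) = (-8/(-30 - 155) - 22093)*(24286 - 10973) = (-8/(-185) - 22093)*13313 = (-8*(-1/185) - 22093)*13313 = (8/185 - 22093)*13313 = -4087197/185*13313 = -54412853661/185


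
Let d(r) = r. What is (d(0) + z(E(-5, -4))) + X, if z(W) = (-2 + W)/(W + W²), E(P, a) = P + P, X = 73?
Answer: 1093/15 ≈ 72.867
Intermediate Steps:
E(P, a) = 2*P
z(W) = (-2 + W)/(W + W²)
(d(0) + z(E(-5, -4))) + X = (0 + (-2 + 2*(-5))/(((2*(-5)))*(1 + 2*(-5)))) + 73 = (0 + (-2 - 10)/((-10)*(1 - 10))) + 73 = (0 - ⅒*(-12)/(-9)) + 73 = (0 - ⅒*(-⅑)*(-12)) + 73 = (0 - 2/15) + 73 = -2/15 + 73 = 1093/15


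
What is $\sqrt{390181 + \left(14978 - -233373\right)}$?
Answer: $6 \sqrt{17737} \approx 799.08$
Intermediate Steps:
$\sqrt{390181 + \left(14978 - -233373\right)} = \sqrt{390181 + \left(14978 + 233373\right)} = \sqrt{390181 + 248351} = \sqrt{638532} = 6 \sqrt{17737}$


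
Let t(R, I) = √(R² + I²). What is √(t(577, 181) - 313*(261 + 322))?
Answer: √(-182479 + √365690) ≈ 426.47*I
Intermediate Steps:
t(R, I) = √(I² + R²)
√(t(577, 181) - 313*(261 + 322)) = √(√(181² + 577²) - 313*(261 + 322)) = √(√(32761 + 332929) - 313*583) = √(√365690 - 182479) = √(-182479 + √365690)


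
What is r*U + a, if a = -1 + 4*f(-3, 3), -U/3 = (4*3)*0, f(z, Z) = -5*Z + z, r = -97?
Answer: -73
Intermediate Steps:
f(z, Z) = z - 5*Z (f(z, Z) = -5*Z + z = z - 5*Z)
U = 0 (U = -3*4*3*0 = -36*0 = -3*0 = 0)
a = -73 (a = -1 + 4*(-3 - 5*3) = -1 + 4*(-3 - 15) = -1 + 4*(-18) = -1 - 72 = -73)
r*U + a = -97*0 - 73 = 0 - 73 = -73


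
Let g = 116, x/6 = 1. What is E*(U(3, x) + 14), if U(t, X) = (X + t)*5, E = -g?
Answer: -6844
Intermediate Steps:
x = 6 (x = 6*1 = 6)
E = -116 (E = -1*116 = -116)
U(t, X) = 5*X + 5*t
E*(U(3, x) + 14) = -116*((5*6 + 5*3) + 14) = -116*((30 + 15) + 14) = -116*(45 + 14) = -116*59 = -6844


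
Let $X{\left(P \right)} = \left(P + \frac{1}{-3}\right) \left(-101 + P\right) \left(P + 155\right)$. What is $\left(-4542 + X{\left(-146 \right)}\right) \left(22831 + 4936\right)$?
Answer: $8906459619$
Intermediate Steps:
$X{\left(P \right)} = \left(-101 + P\right) \left(155 + P\right) \left(- \frac{1}{3} + P\right)$ ($X{\left(P \right)} = \left(P - \frac{1}{3}\right) \left(-101 + P\right) \left(155 + P\right) = \left(- \frac{1}{3} + P\right) \left(-101 + P\right) \left(155 + P\right) = \left(-101 + P\right) \left(- \frac{1}{3} + P\right) \left(155 + P\right) = \left(-101 + P\right) \left(155 + P\right) \left(- \frac{1}{3} + P\right)$)
$\left(-4542 + X{\left(-146 \right)}\right) \left(22831 + 4936\right) = \left(-4542 + \left(\frac{15655}{3} + \left(-146\right)^{3} - -2288258 + \frac{161 \left(-146\right)^{2}}{3}\right)\right) \left(22831 + 4936\right) = \left(-4542 + \left(\frac{15655}{3} - 3112136 + 2288258 + \frac{161}{3} \cdot 21316\right)\right) 27767 = \left(-4542 + \left(\frac{15655}{3} - 3112136 + 2288258 + \frac{3431876}{3}\right)\right) 27767 = \left(-4542 + 325299\right) 27767 = 320757 \cdot 27767 = 8906459619$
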